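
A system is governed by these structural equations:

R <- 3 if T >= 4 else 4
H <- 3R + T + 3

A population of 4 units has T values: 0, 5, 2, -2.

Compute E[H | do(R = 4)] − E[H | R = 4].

The intervention sets R=4 in all 4 units regardless of T. Recomputing H per unit gives 15, 20, 17, 13; average 16.25.
Observing R=4 restricts to units where R's equation naturally yields 4: T ∈ {0, 2, -2}. In that subpopulation H = 15, 17, 13, mean 15.
Difference = 16.25 − 15 = 1.25.

1.25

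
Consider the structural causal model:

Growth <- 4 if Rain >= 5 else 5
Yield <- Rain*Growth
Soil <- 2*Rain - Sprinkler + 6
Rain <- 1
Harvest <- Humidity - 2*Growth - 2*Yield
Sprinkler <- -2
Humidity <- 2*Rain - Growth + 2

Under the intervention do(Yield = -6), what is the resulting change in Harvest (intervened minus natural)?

Intervening sets Yield = -6 and removes its equation (Yield <- Rain*Growth).
Growth = 4 if Rain >= 5 else 5  [with Rain=1]  = 5
Humidity = 2*Rain - Growth + 2  [with Rain=1, Growth=5]  = -1
Harvest = Humidity - 2*Growth - 2*Yield  [with Humidity=-1, Growth=5, Yield=-6]  = 1
Without intervention: Growth = 4 if Rain >= 5 else 5  [with Rain=1]  = 5; Humidity = 2*Rain - Growth + 2  [with Rain=1, Growth=5]  = -1; Yield = Rain*Growth  [with Rain=1, Growth=5]  = 5; Harvest = Humidity - 2*Growth - 2*Yield  [with Humidity=-1, Growth=5, Yield=5]  = -21.
Change = 1 − (-21) = 22.

22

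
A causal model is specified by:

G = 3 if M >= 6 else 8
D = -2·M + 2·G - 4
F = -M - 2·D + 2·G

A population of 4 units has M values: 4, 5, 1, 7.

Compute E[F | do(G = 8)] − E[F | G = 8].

do(G=8) breaks G's dependence on M. With G=8 fixed, F across the units is 4, 7, -5, 13, mean 4.75.
E[F|G=8] averages over only the 3 units with G=8 (M = 4, 5, 1): F = 4, 7, -5, mean 2.
Difference = 4.75 − 2 = 2.75.

2.75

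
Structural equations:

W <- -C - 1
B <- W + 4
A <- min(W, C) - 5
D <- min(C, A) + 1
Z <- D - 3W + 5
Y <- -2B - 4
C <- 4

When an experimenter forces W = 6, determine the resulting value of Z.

-13

Under do(W=6), the mechanism W <- -C - 1 is discarded; W is fixed at 6.
A = min(W, C) - 5  [with W=6, C=4]  = -1
D = min(C, A) + 1  [with C=4, A=-1]  = 0
Z = D - 3W + 5  [with D=0, W=6]  = -13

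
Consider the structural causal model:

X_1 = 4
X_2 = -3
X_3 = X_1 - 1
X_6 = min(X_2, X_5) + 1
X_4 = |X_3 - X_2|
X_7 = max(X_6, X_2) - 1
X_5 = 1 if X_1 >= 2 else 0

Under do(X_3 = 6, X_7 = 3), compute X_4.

The joint intervention fixes X_3 = 6, X_7 = 3, removing each variable's own equation.
X_4 = |X_3 - X_2|  [with X_3=6, X_2=-3]  = 9

9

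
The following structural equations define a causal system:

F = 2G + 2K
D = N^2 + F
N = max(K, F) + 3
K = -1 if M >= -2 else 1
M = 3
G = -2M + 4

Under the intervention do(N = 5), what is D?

19

The intervention breaks the incoming arrows to N: N = max(K, F) + 3 no longer applies, and N = 5.
K = -1 if M >= -2 else 1  [with M=3]  = -1
G = -2M + 4  [with M=3]  = -2
F = 2G + 2K  [with G=-2, K=-1]  = -6
D = N^2 + F  [with N=5, F=-6]  = 19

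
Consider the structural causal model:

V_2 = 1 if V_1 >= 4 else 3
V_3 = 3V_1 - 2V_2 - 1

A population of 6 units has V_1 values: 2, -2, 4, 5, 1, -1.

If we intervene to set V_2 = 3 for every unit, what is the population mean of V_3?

Every unit gets V_2=3 under the intervention. V_3 values become -1, -13, 5, 8, -4, -10; E[V_3|do(V_2=3)] = -2.5.

-2.5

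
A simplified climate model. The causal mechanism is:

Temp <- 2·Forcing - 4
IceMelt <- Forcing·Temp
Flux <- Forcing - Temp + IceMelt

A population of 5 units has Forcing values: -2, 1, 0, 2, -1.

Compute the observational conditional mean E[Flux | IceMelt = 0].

3

E[Flux|IceMelt=0] averages over only the 2 units with IceMelt=0 (Forcing = 0, 2): Flux = 4, 2, mean 3.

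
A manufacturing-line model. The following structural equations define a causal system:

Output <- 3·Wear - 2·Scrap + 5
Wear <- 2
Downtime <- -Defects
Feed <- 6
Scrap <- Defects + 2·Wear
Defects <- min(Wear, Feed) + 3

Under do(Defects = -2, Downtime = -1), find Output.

7

The joint intervention fixes Defects = -2, Downtime = -1, removing each variable's own equation.
Scrap = Defects + 2·Wear  [with Defects=-2, Wear=2]  = 2
Output = 3·Wear - 2·Scrap + 5  [with Wear=2, Scrap=2]  = 7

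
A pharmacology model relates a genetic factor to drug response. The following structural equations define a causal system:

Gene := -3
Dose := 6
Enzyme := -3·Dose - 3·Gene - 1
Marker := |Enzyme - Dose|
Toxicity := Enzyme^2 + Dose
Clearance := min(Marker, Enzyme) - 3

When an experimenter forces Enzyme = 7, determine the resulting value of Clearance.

-2

The intervention breaks the incoming arrows to Enzyme: Enzyme := -3·Dose - 3·Gene - 1 no longer applies, and Enzyme = 7.
Marker = |Enzyme - Dose|  [with Enzyme=7, Dose=6]  = 1
Clearance = min(Marker, Enzyme) - 3  [with Marker=1, Enzyme=7]  = -2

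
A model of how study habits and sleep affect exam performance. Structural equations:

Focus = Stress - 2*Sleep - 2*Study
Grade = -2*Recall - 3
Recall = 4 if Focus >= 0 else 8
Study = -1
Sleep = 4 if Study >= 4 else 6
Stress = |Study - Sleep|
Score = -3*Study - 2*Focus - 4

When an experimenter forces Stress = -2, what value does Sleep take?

Under do(Stress=-2), the mechanism Stress = |Study - Sleep| is discarded; Stress is fixed at -2.
Since Sleep is not a descendant of the intervened variable, it is unaffected.
Sleep = 4 if Study >= 4 else 6  [with Study=-1]  = 6

6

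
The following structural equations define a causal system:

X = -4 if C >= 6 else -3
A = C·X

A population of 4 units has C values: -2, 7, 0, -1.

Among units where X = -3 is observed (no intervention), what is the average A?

3

Observing X=-3 restricts to units where X's equation naturally yields -3: C ∈ {-2, 0, -1}. In that subpopulation A = 6, 0, 3, mean 3.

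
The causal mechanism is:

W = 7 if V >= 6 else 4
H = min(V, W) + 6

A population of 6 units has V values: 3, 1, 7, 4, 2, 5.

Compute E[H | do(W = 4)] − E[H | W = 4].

do(W=4) breaks W's dependence on V. With W=4 fixed, H across the units is 9, 7, 10, 10, 8, 10, mean 9.
Observing W=4 restricts to units where W's equation naturally yields 4: V ∈ {3, 1, 4, 2, 5}. In that subpopulation H = 9, 7, 10, 8, 10, mean 8.8.
Difference = 9 − 8.8 = 0.2.

0.2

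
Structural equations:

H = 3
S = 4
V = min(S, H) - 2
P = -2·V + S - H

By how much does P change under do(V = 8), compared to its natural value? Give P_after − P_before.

The intervention breaks the incoming arrows to V: V = min(S, H) - 2 no longer applies, and V = 8.
P = -2·V + S - H  [with V=8, S=4, H=3]  = -15
Without intervention: V = min(S, H) - 2  [with S=4, H=3]  = 1; P = -2·V + S - H  [with V=1, S=4, H=3]  = -1.
Change = -15 − (-1) = -14.

-14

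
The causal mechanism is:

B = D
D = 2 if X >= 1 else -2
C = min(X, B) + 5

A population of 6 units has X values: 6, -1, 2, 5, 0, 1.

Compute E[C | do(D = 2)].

6

do(D=2) breaks D's dependence on X. With D=2 fixed, C across the units is 7, 4, 7, 7, 5, 6, mean 6.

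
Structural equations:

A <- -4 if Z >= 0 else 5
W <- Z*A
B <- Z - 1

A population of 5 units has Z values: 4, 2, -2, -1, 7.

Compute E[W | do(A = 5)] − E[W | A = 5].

17.5

Every unit gets A=5 under the intervention. W values become 20, 10, -10, -5, 35; E[W|do(A=5)] = 10.
Observing A=5 restricts to units where A's equation naturally yields 5: Z ∈ {-2, -1}. In that subpopulation W = -10, -5, mean -7.5.
Difference = 10 − (-7.5) = 17.5.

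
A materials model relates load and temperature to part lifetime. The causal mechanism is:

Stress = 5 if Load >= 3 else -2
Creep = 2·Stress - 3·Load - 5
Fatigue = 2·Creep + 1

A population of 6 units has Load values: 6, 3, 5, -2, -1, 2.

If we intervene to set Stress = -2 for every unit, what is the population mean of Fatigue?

Every unit gets Stress=-2 under the intervention. Fatigue values become -53, -35, -47, -5, -11, -29; E[Fatigue|do(Stress=-2)] = -30.

-30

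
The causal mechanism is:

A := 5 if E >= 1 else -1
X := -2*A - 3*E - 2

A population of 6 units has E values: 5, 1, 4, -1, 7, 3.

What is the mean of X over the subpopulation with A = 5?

-24

E[X|A=5] averages over only the 5 units with A=5 (E = 5, 1, 4, 7, 3): X = -27, -15, -24, -33, -21, mean -24.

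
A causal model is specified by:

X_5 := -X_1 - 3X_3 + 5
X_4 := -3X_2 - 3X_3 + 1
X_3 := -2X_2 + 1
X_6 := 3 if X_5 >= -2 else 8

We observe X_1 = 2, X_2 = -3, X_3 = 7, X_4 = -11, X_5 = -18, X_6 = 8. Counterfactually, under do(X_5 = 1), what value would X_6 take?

The intervention breaks the incoming arrows to X_5: X_5 := -X_1 - 3X_3 + 5 no longer applies, and X_5 = 1.
X_6 = 3 if X_5 >= -2 else 8  [with X_5=1]  = 3

3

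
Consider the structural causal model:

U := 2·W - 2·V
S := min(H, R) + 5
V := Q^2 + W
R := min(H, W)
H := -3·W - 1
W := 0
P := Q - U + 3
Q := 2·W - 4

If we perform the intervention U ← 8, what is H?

-1

do(U=8) replaces the equation U := 2·W - 2·V with the constant U = 8.
H is not downstream of the intervention, so its value is determined by the original equations.
H = -3·W - 1  [with W=0]  = -1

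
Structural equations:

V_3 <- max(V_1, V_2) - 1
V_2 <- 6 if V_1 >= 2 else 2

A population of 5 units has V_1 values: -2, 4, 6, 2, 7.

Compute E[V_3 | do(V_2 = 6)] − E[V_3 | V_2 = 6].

-0.05

Under do(V_2=6), V_2's equation is replaced by V_2=6 for every unit. Per-unit V_3: 5, 5, 5, 5, 6. Mean = 5.2.
Observing V_2=6 restricts to units where V_2's equation naturally yields 6: V_1 ∈ {4, 6, 2, 7}. In that subpopulation V_3 = 5, 5, 5, 6, mean 5.25.
Difference = 5.2 − 5.25 = -0.05.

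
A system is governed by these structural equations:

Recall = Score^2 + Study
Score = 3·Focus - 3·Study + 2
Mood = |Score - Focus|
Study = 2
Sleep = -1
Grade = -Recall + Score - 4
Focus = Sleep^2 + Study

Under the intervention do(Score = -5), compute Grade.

The intervention breaks the incoming arrows to Score: Score = 3·Focus - 3·Study + 2 no longer applies, and Score = -5.
Recall = Score^2 + Study  [with Score=-5, Study=2]  = 27
Grade = -Recall + Score - 4  [with Recall=27, Score=-5]  = -36

-36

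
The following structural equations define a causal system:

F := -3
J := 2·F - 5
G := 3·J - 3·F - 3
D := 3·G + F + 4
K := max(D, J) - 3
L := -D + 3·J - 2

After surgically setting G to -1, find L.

The intervention breaks the incoming arrows to G: G := 3·J - 3·F - 3 no longer applies, and G = -1.
J = 2·F - 5  [with F=-3]  = -11
D = 3·G + F + 4  [with G=-1, F=-3]  = -2
L = -D + 3·J - 2  [with D=-2, J=-11]  = -33

-33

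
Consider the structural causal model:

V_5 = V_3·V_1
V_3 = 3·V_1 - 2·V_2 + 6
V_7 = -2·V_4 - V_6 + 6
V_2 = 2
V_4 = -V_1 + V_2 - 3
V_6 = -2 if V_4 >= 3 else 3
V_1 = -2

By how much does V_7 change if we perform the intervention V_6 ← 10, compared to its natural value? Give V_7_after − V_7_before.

-7

Intervening sets V_6 = 10 and removes its equation (V_6 = -2 if V_4 >= 3 else 3).
V_4 = -V_1 + V_2 - 3  [with V_1=-2, V_2=2]  = 1
V_7 = -2·V_4 - V_6 + 6  [with V_4=1, V_6=10]  = -6
Without intervention: V_4 = -V_1 + V_2 - 3  [with V_1=-2, V_2=2]  = 1; V_6 = -2 if V_4 >= 3 else 3  [with V_4=1]  = 3; V_7 = -2·V_4 - V_6 + 6  [with V_4=1, V_6=3]  = 1.
Change = -6 − 1 = -7.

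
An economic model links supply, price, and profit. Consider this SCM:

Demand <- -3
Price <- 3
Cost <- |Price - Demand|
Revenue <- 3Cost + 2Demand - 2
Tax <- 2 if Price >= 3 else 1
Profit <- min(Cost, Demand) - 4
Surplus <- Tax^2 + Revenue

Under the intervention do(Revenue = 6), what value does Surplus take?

10

The intervention breaks the incoming arrows to Revenue: Revenue <- 3Cost + 2Demand - 2 no longer applies, and Revenue = 6.
Tax = 2 if Price >= 3 else 1  [with Price=3]  = 2
Surplus = Tax^2 + Revenue  [with Tax=2, Revenue=6]  = 10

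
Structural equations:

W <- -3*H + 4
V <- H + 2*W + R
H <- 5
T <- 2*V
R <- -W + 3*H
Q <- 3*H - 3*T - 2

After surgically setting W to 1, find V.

21

Under do(W=1), the mechanism W <- -3*H + 4 is discarded; W is fixed at 1.
R = -W + 3*H  [with W=1, H=5]  = 14
V = H + 2*W + R  [with H=5, W=1, R=14]  = 21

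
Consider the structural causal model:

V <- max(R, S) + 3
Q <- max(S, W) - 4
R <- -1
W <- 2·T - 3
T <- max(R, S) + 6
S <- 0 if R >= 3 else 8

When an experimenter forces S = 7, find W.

do(S=7) replaces the equation S <- 0 if R >= 3 else 8 with the constant S = 7.
T = max(R, S) + 6  [with R=-1, S=7]  = 13
W = 2·T - 3  [with T=13]  = 23

23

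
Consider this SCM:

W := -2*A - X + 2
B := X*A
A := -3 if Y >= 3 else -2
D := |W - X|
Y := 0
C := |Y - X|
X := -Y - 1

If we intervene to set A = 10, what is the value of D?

16

The intervention breaks the incoming arrows to A: A := -3 if Y >= 3 else -2 no longer applies, and A = 10.
X = -Y - 1  [with Y=0]  = -1
W = -2*A - X + 2  [with A=10, X=-1]  = -17
D = |W - X|  [with W=-17, X=-1]  = 16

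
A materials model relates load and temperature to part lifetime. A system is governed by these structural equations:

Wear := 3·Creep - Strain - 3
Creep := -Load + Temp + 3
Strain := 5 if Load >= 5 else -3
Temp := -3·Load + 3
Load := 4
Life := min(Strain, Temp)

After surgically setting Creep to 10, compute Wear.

Intervening sets Creep = 10 and removes its equation (Creep := -Load + Temp + 3).
Strain = 5 if Load >= 5 else -3  [with Load=4]  = -3
Wear = 3·Creep - Strain - 3  [with Creep=10, Strain=-3]  = 30

30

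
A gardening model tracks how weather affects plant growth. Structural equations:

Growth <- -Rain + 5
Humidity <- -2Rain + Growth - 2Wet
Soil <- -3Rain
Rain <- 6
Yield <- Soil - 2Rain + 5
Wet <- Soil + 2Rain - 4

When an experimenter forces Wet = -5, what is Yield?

-25

The intervention breaks the incoming arrows to Wet: Wet <- Soil + 2Rain - 4 no longer applies, and Wet = -5.
No directed path runs from Wet to Yield, so Yield keeps its natural value.
Soil = -3Rain  [with Rain=6]  = -18
Yield = Soil - 2Rain + 5  [with Soil=-18, Rain=6]  = -25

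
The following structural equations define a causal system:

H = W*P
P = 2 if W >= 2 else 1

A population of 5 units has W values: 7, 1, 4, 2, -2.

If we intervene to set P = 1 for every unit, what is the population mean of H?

2.4

The intervention sets P=1 in all 5 units regardless of W. Recomputing H per unit gives 7, 1, 4, 2, -2; average 2.4.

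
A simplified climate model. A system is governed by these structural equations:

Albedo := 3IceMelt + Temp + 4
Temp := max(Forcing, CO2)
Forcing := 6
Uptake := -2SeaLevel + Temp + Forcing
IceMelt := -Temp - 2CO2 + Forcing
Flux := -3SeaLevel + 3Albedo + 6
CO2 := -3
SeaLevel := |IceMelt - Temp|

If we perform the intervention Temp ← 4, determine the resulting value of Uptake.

2

The intervention breaks the incoming arrows to Temp: Temp := max(Forcing, CO2) no longer applies, and Temp = 4.
IceMelt = -Temp - 2CO2 + Forcing  [with Temp=4, CO2=-3, Forcing=6]  = 8
SeaLevel = |IceMelt - Temp|  [with IceMelt=8, Temp=4]  = 4
Uptake = -2SeaLevel + Temp + Forcing  [with SeaLevel=4, Temp=4, Forcing=6]  = 2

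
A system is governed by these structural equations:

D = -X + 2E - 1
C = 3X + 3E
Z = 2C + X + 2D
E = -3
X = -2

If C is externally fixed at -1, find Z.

-14

do(C=-1) replaces the equation C = 3X + 3E with the constant C = -1.
D = -X + 2E - 1  [with X=-2, E=-3]  = -5
Z = 2C + X + 2D  [with C=-1, X=-2, D=-5]  = -14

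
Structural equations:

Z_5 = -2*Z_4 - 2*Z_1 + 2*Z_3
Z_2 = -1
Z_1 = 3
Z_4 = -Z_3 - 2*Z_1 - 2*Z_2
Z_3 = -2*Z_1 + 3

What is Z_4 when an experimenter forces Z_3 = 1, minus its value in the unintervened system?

-4

The intervention breaks the incoming arrows to Z_3: Z_3 = -2*Z_1 + 3 no longer applies, and Z_3 = 1.
Z_4 = -Z_3 - 2*Z_1 - 2*Z_2  [with Z_3=1, Z_1=3, Z_2=-1]  = -5
Without intervention: Z_3 = -2*Z_1 + 3  [with Z_1=3]  = -3; Z_4 = -Z_3 - 2*Z_1 - 2*Z_2  [with Z_3=-3, Z_1=3, Z_2=-1]  = -1.
Change = -5 − (-1) = -4.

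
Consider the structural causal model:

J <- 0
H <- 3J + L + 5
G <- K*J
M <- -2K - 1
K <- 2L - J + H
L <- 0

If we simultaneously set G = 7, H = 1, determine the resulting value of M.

Under do(G = 7, H = 1), each intervened variable's structural equation is replaced by its fixed value.
K = 2L - J + H  [with L=0, J=0, H=1]  = 1
M = -2K - 1  [with K=1]  = -3

-3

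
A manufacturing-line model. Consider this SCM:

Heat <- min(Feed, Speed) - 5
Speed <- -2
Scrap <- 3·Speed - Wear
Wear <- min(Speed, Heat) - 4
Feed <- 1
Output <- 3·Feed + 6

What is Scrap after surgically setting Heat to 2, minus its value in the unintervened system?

do(Heat=2) replaces the equation Heat <- min(Feed, Speed) - 5 with the constant Heat = 2.
Wear = min(Speed, Heat) - 4  [with Speed=-2, Heat=2]  = -6
Scrap = 3·Speed - Wear  [with Speed=-2, Wear=-6]  = 0
Without intervention: Heat = min(Feed, Speed) - 5  [with Feed=1, Speed=-2]  = -7; Wear = min(Speed, Heat) - 4  [with Speed=-2, Heat=-7]  = -11; Scrap = 3·Speed - Wear  [with Speed=-2, Wear=-11]  = 5.
Change = 0 − 5 = -5.

-5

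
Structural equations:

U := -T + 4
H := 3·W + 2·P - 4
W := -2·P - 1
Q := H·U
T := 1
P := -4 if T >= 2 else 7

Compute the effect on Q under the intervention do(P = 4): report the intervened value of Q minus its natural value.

36

The intervention breaks the incoming arrows to P: P := -4 if T >= 2 else 7 no longer applies, and P = 4.
U = -T + 4  [with T=1]  = 3
W = -2·P - 1  [with P=4]  = -9
H = 3·W + 2·P - 4  [with W=-9, P=4]  = -23
Q = H·U  [with H=-23, U=3]  = -69
Without intervention: U = -T + 4  [with T=1]  = 3; P = -4 if T >= 2 else 7  [with T=1]  = 7; W = -2·P - 1  [with P=7]  = -15; H = 3·W + 2·P - 4  [with W=-15, P=7]  = -35; Q = H·U  [with H=-35, U=3]  = -105.
Change = -69 − (-105) = 36.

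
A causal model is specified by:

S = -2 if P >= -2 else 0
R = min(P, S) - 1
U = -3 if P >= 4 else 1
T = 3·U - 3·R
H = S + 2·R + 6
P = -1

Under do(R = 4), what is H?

12

The intervention breaks the incoming arrows to R: R = min(P, S) - 1 no longer applies, and R = 4.
S = -2 if P >= -2 else 0  [with P=-1]  = -2
H = S + 2·R + 6  [with S=-2, R=4]  = 12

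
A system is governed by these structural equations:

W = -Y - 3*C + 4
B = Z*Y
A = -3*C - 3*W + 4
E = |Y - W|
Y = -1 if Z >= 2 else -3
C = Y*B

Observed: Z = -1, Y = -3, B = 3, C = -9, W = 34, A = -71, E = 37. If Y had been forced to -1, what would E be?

9

Under do(Y=-1), the mechanism Y = -1 if Z >= 2 else -3 is discarded; Y is fixed at -1.
B = Z*Y  [with Z=-1, Y=-1]  = 1
C = Y*B  [with Y=-1, B=1]  = -1
W = -Y - 3*C + 4  [with Y=-1, C=-1]  = 8
E = |Y - W|  [with Y=-1, W=8]  = 9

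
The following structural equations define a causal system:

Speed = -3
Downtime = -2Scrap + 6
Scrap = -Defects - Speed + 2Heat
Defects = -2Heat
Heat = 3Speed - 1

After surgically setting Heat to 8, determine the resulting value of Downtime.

do(Heat=8) replaces the equation Heat = 3Speed - 1 with the constant Heat = 8.
Defects = -2Heat  [with Heat=8]  = -16
Scrap = -Defects - Speed + 2Heat  [with Defects=-16, Speed=-3, Heat=8]  = 35
Downtime = -2Scrap + 6  [with Scrap=35]  = -64

-64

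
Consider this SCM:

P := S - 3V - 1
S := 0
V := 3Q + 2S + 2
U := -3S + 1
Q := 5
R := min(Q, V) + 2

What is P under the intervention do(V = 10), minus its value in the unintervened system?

The intervention breaks the incoming arrows to V: V := 3Q + 2S + 2 no longer applies, and V = 10.
P = S - 3V - 1  [with S=0, V=10]  = -31
Without intervention: V = 3Q + 2S + 2  [with Q=5, S=0]  = 17; P = S - 3V - 1  [with S=0, V=17]  = -52.
Change = -31 − (-52) = 21.

21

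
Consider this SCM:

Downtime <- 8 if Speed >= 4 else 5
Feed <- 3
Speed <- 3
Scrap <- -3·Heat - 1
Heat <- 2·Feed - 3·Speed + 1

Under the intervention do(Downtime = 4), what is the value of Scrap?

5

The intervention breaks the incoming arrows to Downtime: Downtime <- 8 if Speed >= 4 else 5 no longer applies, and Downtime = 4.
Since Scrap is not a descendant of the intervened variable, it is unaffected.
Heat = 2·Feed - 3·Speed + 1  [with Feed=3, Speed=3]  = -2
Scrap = -3·Heat - 1  [with Heat=-2]  = 5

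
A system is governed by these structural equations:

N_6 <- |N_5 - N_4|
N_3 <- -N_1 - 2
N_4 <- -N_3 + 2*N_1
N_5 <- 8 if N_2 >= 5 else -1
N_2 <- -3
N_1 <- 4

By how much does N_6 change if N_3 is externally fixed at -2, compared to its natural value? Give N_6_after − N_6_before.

The intervention breaks the incoming arrows to N_3: N_3 <- -N_1 - 2 no longer applies, and N_3 = -2.
N_4 = -N_3 + 2*N_1  [with N_3=-2, N_1=4]  = 10
N_5 = 8 if N_2 >= 5 else -1  [with N_2=-3]  = -1
N_6 = |N_5 - N_4|  [with N_5=-1, N_4=10]  = 11
Without intervention: N_3 = -N_1 - 2  [with N_1=4]  = -6; N_4 = -N_3 + 2*N_1  [with N_3=-6, N_1=4]  = 14; N_5 = 8 if N_2 >= 5 else -1  [with N_2=-3]  = -1; N_6 = |N_5 - N_4|  [with N_5=-1, N_4=14]  = 15.
Change = 11 − 15 = -4.

-4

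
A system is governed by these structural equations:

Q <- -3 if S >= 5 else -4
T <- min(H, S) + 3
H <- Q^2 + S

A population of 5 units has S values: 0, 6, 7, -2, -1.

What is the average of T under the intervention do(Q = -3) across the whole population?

The intervention sets Q=-3 in all 5 units regardless of S. Recomputing T per unit gives 3, 9, 10, 1, 2; average 5.

5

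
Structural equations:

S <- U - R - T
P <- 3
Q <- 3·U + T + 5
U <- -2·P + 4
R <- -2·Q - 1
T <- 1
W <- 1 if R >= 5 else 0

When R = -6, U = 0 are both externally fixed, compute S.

The joint intervention fixes R = -6, U = 0, removing each variable's own equation.
S = U - R - T  [with U=0, R=-6, T=1]  = 5

5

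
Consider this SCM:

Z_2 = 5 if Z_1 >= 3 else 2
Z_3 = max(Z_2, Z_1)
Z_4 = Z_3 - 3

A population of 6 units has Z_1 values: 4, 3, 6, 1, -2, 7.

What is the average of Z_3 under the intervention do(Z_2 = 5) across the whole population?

do(Z_2=5) breaks Z_2's dependence on Z_1. With Z_2=5 fixed, Z_3 across the units is 5, 5, 6, 5, 5, 7, mean 5.5.

5.5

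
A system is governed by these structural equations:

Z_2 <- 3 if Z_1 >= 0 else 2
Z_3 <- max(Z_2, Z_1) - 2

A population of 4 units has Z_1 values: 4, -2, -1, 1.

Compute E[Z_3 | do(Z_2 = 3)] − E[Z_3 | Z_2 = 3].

Every unit gets Z_2=3 under the intervention. Z_3 values become 2, 1, 1, 1; E[Z_3|do(Z_2=3)] = 1.25.
Conditioning on Z_2=3 selects the 2 unit(s) with Z_1 ∈ {4, 1}. Their Z_3 values: 2, 1. Mean = 1.5.
Difference = 1.25 − 1.5 = -0.25.

-0.25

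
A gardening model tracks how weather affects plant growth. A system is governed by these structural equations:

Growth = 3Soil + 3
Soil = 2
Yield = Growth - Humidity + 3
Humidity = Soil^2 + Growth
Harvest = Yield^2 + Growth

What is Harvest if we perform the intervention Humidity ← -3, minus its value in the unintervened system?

do(Humidity=-3) replaces the equation Humidity = Soil^2 + Growth with the constant Humidity = -3.
Growth = 3Soil + 3  [with Soil=2]  = 9
Yield = Growth - Humidity + 3  [with Growth=9, Humidity=-3]  = 15
Harvest = Yield^2 + Growth  [with Yield=15, Growth=9]  = 234
Without intervention: Growth = 3Soil + 3  [with Soil=2]  = 9; Humidity = Soil^2 + Growth  [with Soil=2, Growth=9]  = 13; Yield = Growth - Humidity + 3  [with Growth=9, Humidity=13]  = -1; Harvest = Yield^2 + Growth  [with Yield=-1, Growth=9]  = 10.
Change = 234 − 10 = 224.

224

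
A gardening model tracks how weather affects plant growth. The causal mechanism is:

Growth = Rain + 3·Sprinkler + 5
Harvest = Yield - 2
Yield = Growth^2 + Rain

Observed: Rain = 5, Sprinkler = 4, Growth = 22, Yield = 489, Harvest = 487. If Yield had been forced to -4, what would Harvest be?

Intervening sets Yield = -4 and removes its equation (Yield = Growth^2 + Rain).
Harvest = Yield - 2  [with Yield=-4]  = -6

-6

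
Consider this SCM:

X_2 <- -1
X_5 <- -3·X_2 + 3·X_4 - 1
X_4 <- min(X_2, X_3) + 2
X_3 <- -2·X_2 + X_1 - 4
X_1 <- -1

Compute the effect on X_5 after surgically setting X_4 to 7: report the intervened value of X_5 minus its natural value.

24

Intervening sets X_4 = 7 and removes its equation (X_4 <- min(X_2, X_3) + 2).
X_5 = -3·X_2 + 3·X_4 - 1  [with X_2=-1, X_4=7]  = 23
Without intervention: X_3 = -2·X_2 + X_1 - 4  [with X_2=-1, X_1=-1]  = -3; X_4 = min(X_2, X_3) + 2  [with X_2=-1, X_3=-3]  = -1; X_5 = -3·X_2 + 3·X_4 - 1  [with X_2=-1, X_4=-1]  = -1.
Change = 23 − (-1) = 24.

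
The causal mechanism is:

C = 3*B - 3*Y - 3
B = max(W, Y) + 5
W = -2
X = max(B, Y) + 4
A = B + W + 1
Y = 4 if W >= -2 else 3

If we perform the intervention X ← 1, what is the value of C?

The intervention breaks the incoming arrows to X: X = max(B, Y) + 4 no longer applies, and X = 1.
Since C is not a descendant of the intervened variable, it is unaffected.
Y = 4 if W >= -2 else 3  [with W=-2]  = 4
B = max(W, Y) + 5  [with W=-2, Y=4]  = 9
C = 3*B - 3*Y - 3  [with B=9, Y=4]  = 12

12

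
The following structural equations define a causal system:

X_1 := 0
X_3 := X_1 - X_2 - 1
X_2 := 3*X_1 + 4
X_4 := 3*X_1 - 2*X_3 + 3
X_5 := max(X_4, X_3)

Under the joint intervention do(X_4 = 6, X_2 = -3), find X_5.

The joint intervention fixes X_4 = 6, X_2 = -3, removing each variable's own equation.
X_3 = X_1 - X_2 - 1  [with X_1=0, X_2=-3]  = 2
X_5 = max(X_4, X_3)  [with X_4=6, X_3=2]  = 6

6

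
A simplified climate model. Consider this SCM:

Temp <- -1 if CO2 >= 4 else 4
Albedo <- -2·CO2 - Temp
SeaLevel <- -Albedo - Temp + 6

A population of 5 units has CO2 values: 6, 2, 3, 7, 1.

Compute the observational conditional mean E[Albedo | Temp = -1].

-12

Conditioning on Temp=-1 selects the 2 unit(s) with CO2 ∈ {6, 7}. Their Albedo values: -11, -13. Mean = -12.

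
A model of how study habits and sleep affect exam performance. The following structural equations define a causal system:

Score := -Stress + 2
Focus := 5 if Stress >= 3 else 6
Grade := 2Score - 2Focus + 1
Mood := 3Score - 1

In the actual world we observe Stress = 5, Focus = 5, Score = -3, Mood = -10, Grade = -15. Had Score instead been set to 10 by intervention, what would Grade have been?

11

do(Score=10) replaces the equation Score := -Stress + 2 with the constant Score = 10.
Focus = 5 if Stress >= 3 else 6  [with Stress=5]  = 5
Grade = 2Score - 2Focus + 1  [with Score=10, Focus=5]  = 11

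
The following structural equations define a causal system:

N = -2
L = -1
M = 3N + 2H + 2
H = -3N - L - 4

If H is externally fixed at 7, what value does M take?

10

The intervention breaks the incoming arrows to H: H = -3N - L - 4 no longer applies, and H = 7.
M = 3N + 2H + 2  [with N=-2, H=7]  = 10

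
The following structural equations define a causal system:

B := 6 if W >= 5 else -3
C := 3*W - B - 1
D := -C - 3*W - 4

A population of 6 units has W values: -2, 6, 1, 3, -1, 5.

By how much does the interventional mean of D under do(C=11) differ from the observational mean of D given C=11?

Under do(C=11), C's equation is replaced by C=11 for every unit. Per-unit D: -9, -33, -18, -24, -12, -30. Mean = -21.
Observing C=11 restricts to units where C's equation naturally yields 11: W ∈ {6, 3}. In that subpopulation D = -33, -24, mean -28.5.
Difference = -21 − (-28.5) = 7.5.

7.5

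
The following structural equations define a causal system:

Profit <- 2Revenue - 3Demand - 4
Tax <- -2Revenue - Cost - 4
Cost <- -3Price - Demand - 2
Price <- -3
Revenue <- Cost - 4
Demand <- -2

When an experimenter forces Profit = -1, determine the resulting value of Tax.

-23

do(Profit=-1) replaces the equation Profit <- 2Revenue - 3Demand - 4 with the constant Profit = -1.
Since Tax is not a descendant of the intervened variable, it is unaffected.
Cost = -3Price - Demand - 2  [with Price=-3, Demand=-2]  = 9
Revenue = Cost - 4  [with Cost=9]  = 5
Tax = -2Revenue - Cost - 4  [with Revenue=5, Cost=9]  = -23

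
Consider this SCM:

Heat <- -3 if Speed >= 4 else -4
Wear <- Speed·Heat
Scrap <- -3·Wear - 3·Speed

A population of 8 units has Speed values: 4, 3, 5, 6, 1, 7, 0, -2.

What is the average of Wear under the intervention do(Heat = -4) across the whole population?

-12

Every unit gets Heat=-4 under the intervention. Wear values become -16, -12, -20, -24, -4, -28, 0, 8; E[Wear|do(Heat=-4)] = -12.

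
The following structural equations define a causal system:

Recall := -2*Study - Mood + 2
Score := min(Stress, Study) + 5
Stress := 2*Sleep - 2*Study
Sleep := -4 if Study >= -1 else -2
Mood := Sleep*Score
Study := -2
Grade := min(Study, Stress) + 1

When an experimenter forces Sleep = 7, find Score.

Under do(Sleep=7), the mechanism Sleep := -4 if Study >= -1 else -2 is discarded; Sleep is fixed at 7.
Stress = 2*Sleep - 2*Study  [with Sleep=7, Study=-2]  = 18
Score = min(Stress, Study) + 5  [with Stress=18, Study=-2]  = 3

3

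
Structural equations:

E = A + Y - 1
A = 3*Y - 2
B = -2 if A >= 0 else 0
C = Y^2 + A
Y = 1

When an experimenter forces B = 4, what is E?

1

The intervention breaks the incoming arrows to B: B = -2 if A >= 0 else 0 no longer applies, and B = 4.
Since E is not a descendant of the intervened variable, it is unaffected.
A = 3*Y - 2  [with Y=1]  = 1
E = A + Y - 1  [with A=1, Y=1]  = 1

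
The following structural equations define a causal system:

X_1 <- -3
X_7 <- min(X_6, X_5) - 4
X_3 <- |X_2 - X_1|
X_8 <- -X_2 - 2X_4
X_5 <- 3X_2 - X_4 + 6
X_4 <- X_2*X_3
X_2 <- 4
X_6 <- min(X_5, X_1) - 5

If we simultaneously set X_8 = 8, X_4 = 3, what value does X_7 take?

Under do(X_8 = 8, X_4 = 3), each intervened variable's structural equation is replaced by its fixed value.
X_5 = 3X_2 - X_4 + 6  [with X_2=4, X_4=3]  = 15
X_6 = min(X_5, X_1) - 5  [with X_5=15, X_1=-3]  = -8
X_7 = min(X_6, X_5) - 4  [with X_6=-8, X_5=15]  = -12

-12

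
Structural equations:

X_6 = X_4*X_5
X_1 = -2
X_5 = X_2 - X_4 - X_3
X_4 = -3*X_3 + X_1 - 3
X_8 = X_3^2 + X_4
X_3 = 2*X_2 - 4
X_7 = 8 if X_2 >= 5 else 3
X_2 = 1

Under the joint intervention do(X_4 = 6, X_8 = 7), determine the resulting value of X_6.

The joint intervention fixes X_4 = 6, X_8 = 7, removing each variable's own equation.
X_3 = 2*X_2 - 4  [with X_2=1]  = -2
X_5 = X_2 - X_4 - X_3  [with X_2=1, X_4=6, X_3=-2]  = -3
X_6 = X_4*X_5  [with X_4=6, X_5=-3]  = -18

-18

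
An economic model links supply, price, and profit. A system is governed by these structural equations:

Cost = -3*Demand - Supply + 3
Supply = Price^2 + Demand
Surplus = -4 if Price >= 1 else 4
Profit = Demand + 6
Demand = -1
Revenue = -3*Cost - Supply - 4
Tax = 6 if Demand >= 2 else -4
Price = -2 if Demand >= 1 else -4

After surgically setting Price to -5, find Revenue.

26

do(Price=-5) replaces the equation Price = -2 if Demand >= 1 else -4 with the constant Price = -5.
Supply = Price^2 + Demand  [with Price=-5, Demand=-1]  = 24
Cost = -3*Demand - Supply + 3  [with Demand=-1, Supply=24]  = -18
Revenue = -3*Cost - Supply - 4  [with Cost=-18, Supply=24]  = 26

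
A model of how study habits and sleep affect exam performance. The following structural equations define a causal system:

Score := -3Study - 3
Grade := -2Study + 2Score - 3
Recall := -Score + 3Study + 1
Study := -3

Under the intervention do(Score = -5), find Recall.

The intervention breaks the incoming arrows to Score: Score := -3Study - 3 no longer applies, and Score = -5.
Recall = -Score + 3Study + 1  [with Score=-5, Study=-3]  = -3

-3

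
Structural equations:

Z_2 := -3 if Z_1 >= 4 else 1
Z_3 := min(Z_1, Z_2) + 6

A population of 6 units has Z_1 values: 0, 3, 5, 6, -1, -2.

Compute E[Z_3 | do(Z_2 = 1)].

Every unit gets Z_2=1 under the intervention. Z_3 values become 6, 7, 7, 7, 5, 4; E[Z_3|do(Z_2=1)] = 6.

6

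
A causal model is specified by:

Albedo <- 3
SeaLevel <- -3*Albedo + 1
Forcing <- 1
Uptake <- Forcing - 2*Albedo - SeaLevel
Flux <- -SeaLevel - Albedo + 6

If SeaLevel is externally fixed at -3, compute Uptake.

-2

do(SeaLevel=-3) replaces the equation SeaLevel <- -3*Albedo + 1 with the constant SeaLevel = -3.
Uptake = Forcing - 2*Albedo - SeaLevel  [with Forcing=1, Albedo=3, SeaLevel=-3]  = -2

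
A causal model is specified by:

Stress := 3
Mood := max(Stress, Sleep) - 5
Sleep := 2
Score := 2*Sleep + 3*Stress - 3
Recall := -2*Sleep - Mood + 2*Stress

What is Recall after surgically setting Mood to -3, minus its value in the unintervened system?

1

Intervening sets Mood = -3 and removes its equation (Mood := max(Stress, Sleep) - 5).
Recall = -2*Sleep - Mood + 2*Stress  [with Sleep=2, Mood=-3, Stress=3]  = 5
Without intervention: Mood = max(Stress, Sleep) - 5  [with Stress=3, Sleep=2]  = -2; Recall = -2*Sleep - Mood + 2*Stress  [with Sleep=2, Mood=-2, Stress=3]  = 4.
Change = 5 − 4 = 1.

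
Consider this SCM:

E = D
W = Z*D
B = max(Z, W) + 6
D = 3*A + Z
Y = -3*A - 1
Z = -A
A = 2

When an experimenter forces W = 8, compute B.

14

Intervening sets W = 8 and removes its equation (W = Z*D).
Z = -A  [with A=2]  = -2
B = max(Z, W) + 6  [with Z=-2, W=8]  = 14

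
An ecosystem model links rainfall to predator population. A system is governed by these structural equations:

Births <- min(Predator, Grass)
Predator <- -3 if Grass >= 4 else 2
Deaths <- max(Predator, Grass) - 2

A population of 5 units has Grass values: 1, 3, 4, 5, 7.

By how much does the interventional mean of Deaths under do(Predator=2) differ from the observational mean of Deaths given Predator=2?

Under do(Predator=2), Predator's equation is replaced by Predator=2 for every unit. Per-unit Deaths: 0, 1, 2, 3, 5. Mean = 2.2.
Conditioning on Predator=2 selects the 2 unit(s) with Grass ∈ {1, 3}. Their Deaths values: 0, 1. Mean = 0.5.
Difference = 2.2 − 0.5 = 1.7.

1.7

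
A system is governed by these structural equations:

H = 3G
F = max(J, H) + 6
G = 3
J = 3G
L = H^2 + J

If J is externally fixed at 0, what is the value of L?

81

Under do(J=0), the mechanism J = 3G is discarded; J is fixed at 0.
H = 3G  [with G=3]  = 9
L = H^2 + J  [with H=9, J=0]  = 81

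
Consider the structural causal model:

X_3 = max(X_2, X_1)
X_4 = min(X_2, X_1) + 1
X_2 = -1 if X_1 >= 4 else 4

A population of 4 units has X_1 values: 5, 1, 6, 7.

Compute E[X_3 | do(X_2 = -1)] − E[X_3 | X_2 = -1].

Under do(X_2=-1), X_2's equation is replaced by X_2=-1 for every unit. Per-unit X_3: 5, 1, 6, 7. Mean = 4.75.
Observing X_2=-1 restricts to units where X_2's equation naturally yields -1: X_1 ∈ {5, 6, 7}. In that subpopulation X_3 = 5, 6, 7, mean 6.
Difference = 4.75 − 6 = -1.25.

-1.25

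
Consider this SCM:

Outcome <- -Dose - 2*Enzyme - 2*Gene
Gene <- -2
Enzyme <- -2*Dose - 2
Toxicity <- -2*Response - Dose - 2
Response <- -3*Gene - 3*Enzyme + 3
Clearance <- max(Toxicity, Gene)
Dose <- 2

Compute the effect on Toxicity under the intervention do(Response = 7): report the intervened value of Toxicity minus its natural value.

Intervening sets Response = 7 and removes its equation (Response <- -3*Gene - 3*Enzyme + 3).
Toxicity = -2*Response - Dose - 2  [with Response=7, Dose=2]  = -18
Without intervention: Enzyme = -2*Dose - 2  [with Dose=2]  = -6; Response = -3*Gene - 3*Enzyme + 3  [with Gene=-2, Enzyme=-6]  = 27; Toxicity = -2*Response - Dose - 2  [with Response=27, Dose=2]  = -58.
Change = -18 − (-58) = 40.

40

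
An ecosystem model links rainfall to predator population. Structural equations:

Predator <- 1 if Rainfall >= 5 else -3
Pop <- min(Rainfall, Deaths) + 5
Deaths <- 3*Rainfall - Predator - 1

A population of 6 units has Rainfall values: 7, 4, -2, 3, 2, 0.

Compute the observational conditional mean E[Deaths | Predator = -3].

6.2

E[Deaths|Predator=-3] averages over only the 5 units with Predator=-3 (Rainfall = 4, -2, 3, 2, 0): Deaths = 14, -4, 11, 8, 2, mean 6.2.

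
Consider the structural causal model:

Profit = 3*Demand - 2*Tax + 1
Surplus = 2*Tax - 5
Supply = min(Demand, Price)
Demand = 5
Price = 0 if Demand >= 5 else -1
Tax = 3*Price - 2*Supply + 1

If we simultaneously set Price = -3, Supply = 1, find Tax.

-10

Setting Price = -3, Supply = 1 by intervention discards those variables' equations.
Tax = 3*Price - 2*Supply + 1  [with Price=-3, Supply=1]  = -10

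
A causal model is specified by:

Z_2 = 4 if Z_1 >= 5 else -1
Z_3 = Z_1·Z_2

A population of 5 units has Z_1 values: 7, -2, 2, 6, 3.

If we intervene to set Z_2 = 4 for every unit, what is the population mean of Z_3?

12.8

Under do(Z_2=4), Z_2's equation is replaced by Z_2=4 for every unit. Per-unit Z_3: 28, -8, 8, 24, 12. Mean = 12.8.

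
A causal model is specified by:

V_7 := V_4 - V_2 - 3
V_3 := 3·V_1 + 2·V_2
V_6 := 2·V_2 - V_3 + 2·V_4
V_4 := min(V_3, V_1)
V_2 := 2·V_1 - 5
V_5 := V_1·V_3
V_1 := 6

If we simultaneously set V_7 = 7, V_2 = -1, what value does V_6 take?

Under do(V_7 = 7, V_2 = -1), each intervened variable's structural equation is replaced by its fixed value.
V_3 = 3·V_1 + 2·V_2  [with V_1=6, V_2=-1]  = 16
V_4 = min(V_3, V_1)  [with V_3=16, V_1=6]  = 6
V_6 = 2·V_2 - V_3 + 2·V_4  [with V_2=-1, V_3=16, V_4=6]  = -6

-6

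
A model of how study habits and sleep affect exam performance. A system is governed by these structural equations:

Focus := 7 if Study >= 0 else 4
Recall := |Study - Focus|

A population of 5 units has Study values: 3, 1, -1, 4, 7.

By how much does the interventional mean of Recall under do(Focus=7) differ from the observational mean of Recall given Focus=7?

Under do(Focus=7), Focus's equation is replaced by Focus=7 for every unit. Per-unit Recall: 4, 6, 8, 3, 0. Mean = 4.2.
Observing Focus=7 restricts to units where Focus's equation naturally yields 7: Study ∈ {3, 1, 4, 7}. In that subpopulation Recall = 4, 6, 3, 0, mean 3.25.
Difference = 4.2 − 3.25 = 0.95.

0.95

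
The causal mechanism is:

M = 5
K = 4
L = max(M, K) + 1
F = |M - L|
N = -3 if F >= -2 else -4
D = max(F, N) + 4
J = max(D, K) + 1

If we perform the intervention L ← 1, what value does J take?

9

The intervention breaks the incoming arrows to L: L = max(M, K) + 1 no longer applies, and L = 1.
F = |M - L|  [with M=5, L=1]  = 4
N = -3 if F >= -2 else -4  [with F=4]  = -3
D = max(F, N) + 4  [with F=4, N=-3]  = 8
J = max(D, K) + 1  [with D=8, K=4]  = 9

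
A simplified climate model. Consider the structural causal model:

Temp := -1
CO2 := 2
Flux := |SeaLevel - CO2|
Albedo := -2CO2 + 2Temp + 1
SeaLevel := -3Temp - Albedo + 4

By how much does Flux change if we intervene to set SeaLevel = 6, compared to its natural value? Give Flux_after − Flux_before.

-6

Intervening sets SeaLevel = 6 and removes its equation (SeaLevel := -3Temp - Albedo + 4).
Flux = |SeaLevel - CO2|  [with SeaLevel=6, CO2=2]  = 4
Without intervention: Albedo = -2CO2 + 2Temp + 1  [with CO2=2, Temp=-1]  = -5; SeaLevel = -3Temp - Albedo + 4  [with Temp=-1, Albedo=-5]  = 12; Flux = |SeaLevel - CO2|  [with SeaLevel=12, CO2=2]  = 10.
Change = 4 − 10 = -6.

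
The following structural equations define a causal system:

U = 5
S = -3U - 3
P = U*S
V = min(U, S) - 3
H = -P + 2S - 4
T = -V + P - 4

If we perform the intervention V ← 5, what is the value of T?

-99

Under do(V=5), the mechanism V = min(U, S) - 3 is discarded; V is fixed at 5.
S = -3U - 3  [with U=5]  = -18
P = U*S  [with U=5, S=-18]  = -90
T = -V + P - 4  [with V=5, P=-90]  = -99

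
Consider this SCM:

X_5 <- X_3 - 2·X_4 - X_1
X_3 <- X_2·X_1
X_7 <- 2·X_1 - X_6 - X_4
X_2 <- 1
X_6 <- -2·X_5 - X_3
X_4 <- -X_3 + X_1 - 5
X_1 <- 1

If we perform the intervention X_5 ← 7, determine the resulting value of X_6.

The intervention breaks the incoming arrows to X_5: X_5 <- X_3 - 2·X_4 - X_1 no longer applies, and X_5 = 7.
X_3 = X_2·X_1  [with X_2=1, X_1=1]  = 1
X_6 = -2·X_5 - X_3  [with X_5=7, X_3=1]  = -15

-15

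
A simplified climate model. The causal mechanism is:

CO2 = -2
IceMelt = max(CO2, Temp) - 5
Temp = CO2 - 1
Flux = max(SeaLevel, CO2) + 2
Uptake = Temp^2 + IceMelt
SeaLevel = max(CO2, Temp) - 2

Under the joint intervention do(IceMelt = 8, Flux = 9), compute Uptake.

Setting IceMelt = 8, Flux = 9 by intervention discards those variables' equations.
Temp = CO2 - 1  [with CO2=-2]  = -3
Uptake = Temp^2 + IceMelt  [with Temp=-3, IceMelt=8]  = 17

17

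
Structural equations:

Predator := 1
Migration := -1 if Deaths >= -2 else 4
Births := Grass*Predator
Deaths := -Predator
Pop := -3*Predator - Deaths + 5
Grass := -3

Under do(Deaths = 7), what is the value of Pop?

Under do(Deaths=7), the mechanism Deaths := -Predator is discarded; Deaths is fixed at 7.
Pop = -3*Predator - Deaths + 5  [with Predator=1, Deaths=7]  = -5

-5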